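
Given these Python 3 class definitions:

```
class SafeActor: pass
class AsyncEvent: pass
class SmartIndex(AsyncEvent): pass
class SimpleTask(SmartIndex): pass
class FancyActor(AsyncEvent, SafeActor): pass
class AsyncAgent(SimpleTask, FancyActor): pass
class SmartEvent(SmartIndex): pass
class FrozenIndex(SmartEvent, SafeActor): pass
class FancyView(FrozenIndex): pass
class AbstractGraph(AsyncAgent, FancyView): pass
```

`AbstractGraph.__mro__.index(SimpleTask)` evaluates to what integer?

L[AbstractGraph] = AbstractGraph + merge(L[AsyncAgent], L[FancyView], [AsyncAgent FancyView])
  take AsyncAgent:  [AsyncAgent SimpleTask SmartIndex FancyActor AsyncEvent SafeActor object] + [FancyView FrozenIndex SmartEvent SmartIndex AsyncEvent SafeActor object] + [AsyncAgent FancyView]
  take SimpleTask:  [SimpleTask SmartIndex FancyActor AsyncEvent SafeActor object] + [FancyView FrozenIndex SmartEvent SmartIndex AsyncEvent SafeActor object] + [FancyView]
  take FancyView:  [SmartIndex FancyActor AsyncEvent SafeActor object] + [FancyView FrozenIndex SmartEvent SmartIndex AsyncEvent SafeActor object] + [FancyView]
  take FrozenIndex:  [SmartIndex FancyActor AsyncEvent SafeActor object] + [FrozenIndex SmartEvent SmartIndex AsyncEvent SafeActor object]
  take SmartEvent:  [SmartIndex FancyActor AsyncEvent SafeActor object] + [SmartEvent SmartIndex AsyncEvent SafeActor object]
  take SmartIndex:  [SmartIndex FancyActor AsyncEvent SafeActor object] + [SmartIndex AsyncEvent SafeActor object]
  take FancyActor:  [FancyActor AsyncEvent SafeActor object] + [AsyncEvent SafeActor object]
  take AsyncEvent:  [AsyncEvent SafeActor object] + [AsyncEvent SafeActor object]
  take SafeActor:  [SafeActor object] + [SafeActor object]
  take object:  [object] + [object]
MRO: AbstractGraph AsyncAgent SimpleTask FancyView FrozenIndex SmartEvent SmartIndex FancyActor AsyncEvent SafeActor object
SimpleTask sits at index 2.

2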